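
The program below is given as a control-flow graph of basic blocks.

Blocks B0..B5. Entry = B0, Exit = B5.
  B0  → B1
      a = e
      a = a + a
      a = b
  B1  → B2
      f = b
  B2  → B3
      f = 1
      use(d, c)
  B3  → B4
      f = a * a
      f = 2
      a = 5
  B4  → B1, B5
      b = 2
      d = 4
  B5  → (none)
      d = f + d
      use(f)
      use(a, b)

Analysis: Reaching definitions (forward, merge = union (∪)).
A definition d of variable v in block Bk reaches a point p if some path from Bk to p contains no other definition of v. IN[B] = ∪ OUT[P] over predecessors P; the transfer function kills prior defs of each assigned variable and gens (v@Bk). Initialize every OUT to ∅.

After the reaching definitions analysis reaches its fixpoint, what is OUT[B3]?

Fixpoint table:
  B0:  IN={}  OUT={a@B0}
  B1:  IN={a@B0, a@B3, b@B4, d@B4, f@B3}  OUT={a@B0, a@B3, b@B4, d@B4, f@B1}
  B2:  IN={a@B0, a@B3, b@B4, d@B4, f@B1}  OUT={a@B0, a@B3, b@B4, d@B4, f@B2}
  B3:  IN={a@B0, a@B3, b@B4, d@B4, f@B2}  OUT={a@B3, b@B4, d@B4, f@B3}
  B4:  IN={a@B3, b@B4, d@B4, f@B3}  OUT={a@B3, b@B4, d@B4, f@B3}
  B5:  IN={a@B3, b@B4, d@B4, f@B3}  OUT={a@B3, b@B4, d@B5, f@B3}

Merge at B3: IN[B3] = OUT[B2] = {a@B0, a@B3, b@B4, d@B4, f@B2}
Applying B3's transfer function to that IN value gives OUT[B3] (row B3 above).

Answer: {a@B3, b@B4, d@B4, f@B3}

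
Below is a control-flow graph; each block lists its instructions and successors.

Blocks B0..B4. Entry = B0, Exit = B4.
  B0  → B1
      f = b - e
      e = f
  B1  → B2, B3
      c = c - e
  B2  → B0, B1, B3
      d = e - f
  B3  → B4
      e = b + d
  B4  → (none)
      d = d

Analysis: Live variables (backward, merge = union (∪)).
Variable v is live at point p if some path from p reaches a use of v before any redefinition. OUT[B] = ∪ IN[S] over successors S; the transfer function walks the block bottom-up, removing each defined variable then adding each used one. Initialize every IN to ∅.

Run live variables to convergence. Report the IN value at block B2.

Converged values:
  B0: | IN={b, c, d, e} | OUT={b, c, d, e, f}
  B1: | IN={b, c, d, e, f} | OUT={b, c, d, e, f}
  B2: | IN={b, c, e, f} | OUT={b, c, d, e, f}
  B3: | IN={b, d} | OUT={d}
  B4: | IN={d} | OUT={}

Merge at B2: OUT[B2] = IN[B0] ⊔ IN[B1] ⊔ IN[B3] = {b, c, d, e, f}
Applying B2's transfer function to that OUT value gives IN[B2] (row B2 above).

Answer: {b, c, e, f}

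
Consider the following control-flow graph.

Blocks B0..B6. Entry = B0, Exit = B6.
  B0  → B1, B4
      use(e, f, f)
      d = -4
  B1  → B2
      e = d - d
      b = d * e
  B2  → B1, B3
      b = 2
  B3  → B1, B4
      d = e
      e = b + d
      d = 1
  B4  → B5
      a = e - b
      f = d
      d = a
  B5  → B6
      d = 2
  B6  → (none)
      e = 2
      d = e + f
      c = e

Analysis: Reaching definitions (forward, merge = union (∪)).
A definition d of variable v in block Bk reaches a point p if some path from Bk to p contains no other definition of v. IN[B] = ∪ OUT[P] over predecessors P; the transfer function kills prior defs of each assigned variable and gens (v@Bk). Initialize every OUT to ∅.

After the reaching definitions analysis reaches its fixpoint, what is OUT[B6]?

Answer: {a@B4, b@B2, c@B6, d@B6, e@B6, f@B4}

Derivation:
Converged values:
  B0: | IN={} | OUT={d@B0}
  B1: | IN={b@B2, d@B0, d@B3, e@B1, e@B3} | OUT={b@B1, d@B0, d@B3, e@B1}
  B2: | IN={b@B1, d@B0, d@B3, e@B1} | OUT={b@B2, d@B0, d@B3, e@B1}
  B3: | IN={b@B2, d@B0, d@B3, e@B1} | OUT={b@B2, d@B3, e@B3}
  B4: | IN={b@B2, d@B0, d@B3, e@B3} | OUT={a@B4, b@B2, d@B4, e@B3, f@B4}
  B5: | IN={a@B4, b@B2, d@B4, e@B3, f@B4} | OUT={a@B4, b@B2, d@B5, e@B3, f@B4}
  B6: | IN={a@B4, b@B2, d@B5, e@B3, f@B4} | OUT={a@B4, b@B2, c@B6, d@B6, e@B6, f@B4}

Merge at B6: IN[B6] = OUT[B5] = {a@B4, b@B2, d@B5, e@B3, f@B4}
Applying B6's transfer function to that IN value gives OUT[B6] (row B6 above).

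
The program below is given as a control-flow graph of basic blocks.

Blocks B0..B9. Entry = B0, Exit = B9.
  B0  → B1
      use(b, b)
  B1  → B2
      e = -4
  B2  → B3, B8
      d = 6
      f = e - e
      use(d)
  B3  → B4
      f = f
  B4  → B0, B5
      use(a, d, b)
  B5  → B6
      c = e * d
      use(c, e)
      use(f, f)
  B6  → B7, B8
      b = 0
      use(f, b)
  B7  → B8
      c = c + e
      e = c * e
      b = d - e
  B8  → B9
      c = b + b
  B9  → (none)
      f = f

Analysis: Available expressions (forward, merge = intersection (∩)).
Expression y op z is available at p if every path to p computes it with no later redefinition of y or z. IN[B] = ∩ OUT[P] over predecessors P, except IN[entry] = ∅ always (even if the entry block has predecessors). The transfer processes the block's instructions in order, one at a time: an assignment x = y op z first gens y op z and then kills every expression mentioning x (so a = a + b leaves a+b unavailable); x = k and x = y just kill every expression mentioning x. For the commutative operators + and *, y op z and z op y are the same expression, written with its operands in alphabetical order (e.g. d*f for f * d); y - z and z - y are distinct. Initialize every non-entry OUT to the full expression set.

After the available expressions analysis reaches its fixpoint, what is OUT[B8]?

Answer: {b+b}

Trace:
Fixpoint table:
  B0: | IN={} | OUT={}
  B1: | IN={} | OUT={}
  B2: | IN={} | OUT={e-e}
  B3: | IN={e-e} | OUT={e-e}
  B4: | IN={e-e} | OUT={e-e}
  B5: | IN={e-e} | OUT={d*e, e-e}
  B6: | IN={d*e, e-e} | OUT={d*e, e-e}
  B7: | IN={d*e, e-e} | OUT={d-e}
  B8: | IN={} | OUT={b+b}
  B9: | IN={b+b} | OUT={b+b}

Merge at B8: IN[B8] = OUT[B2] ∩ OUT[B6] ∩ OUT[B7] = {}
Applying B8's transfer function to that IN value gives OUT[B8] (row B8 above).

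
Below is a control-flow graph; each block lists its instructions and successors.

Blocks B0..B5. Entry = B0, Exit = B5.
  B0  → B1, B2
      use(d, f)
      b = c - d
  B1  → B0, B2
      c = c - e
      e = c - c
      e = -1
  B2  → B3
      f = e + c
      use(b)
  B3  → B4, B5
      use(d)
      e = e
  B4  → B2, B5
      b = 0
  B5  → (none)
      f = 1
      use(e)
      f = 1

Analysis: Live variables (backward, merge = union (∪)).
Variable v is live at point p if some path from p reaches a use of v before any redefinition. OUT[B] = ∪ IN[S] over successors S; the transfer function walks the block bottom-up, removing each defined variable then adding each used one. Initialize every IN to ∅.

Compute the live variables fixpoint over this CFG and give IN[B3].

Per-block solution:
  B0:  IN={c, d, e, f}  OUT={b, c, d, e, f}
  B1:  IN={b, c, d, e, f}  OUT={b, c, d, e, f}
  B2:  IN={b, c, d, e}  OUT={c, d, e}
  B3:  IN={c, d, e}  OUT={c, d, e}
  B4:  IN={c, d, e}  OUT={b, c, d, e}
  B5:  IN={e}  OUT={}

Merge at B3: OUT[B3] = IN[B4] ⊔ IN[B5] = {c, d, e}
Applying B3's transfer function to that OUT value gives IN[B3] (row B3 above).

Answer: {c, d, e}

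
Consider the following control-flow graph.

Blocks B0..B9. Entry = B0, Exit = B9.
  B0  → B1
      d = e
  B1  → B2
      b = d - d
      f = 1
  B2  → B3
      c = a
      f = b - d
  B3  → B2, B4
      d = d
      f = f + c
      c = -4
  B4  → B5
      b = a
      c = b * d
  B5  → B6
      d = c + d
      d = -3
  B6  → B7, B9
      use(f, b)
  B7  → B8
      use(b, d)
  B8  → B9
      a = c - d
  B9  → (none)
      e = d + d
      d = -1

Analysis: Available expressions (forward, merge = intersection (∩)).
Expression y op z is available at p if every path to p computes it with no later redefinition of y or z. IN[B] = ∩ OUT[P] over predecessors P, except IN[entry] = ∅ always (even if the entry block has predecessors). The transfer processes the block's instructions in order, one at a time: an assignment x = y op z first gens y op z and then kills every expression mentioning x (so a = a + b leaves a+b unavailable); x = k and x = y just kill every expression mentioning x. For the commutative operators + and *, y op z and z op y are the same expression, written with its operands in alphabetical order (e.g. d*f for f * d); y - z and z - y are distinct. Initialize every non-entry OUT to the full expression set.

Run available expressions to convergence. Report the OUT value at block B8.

Answer: {c-d}

Working:
Per-block solution:
  B0:  IN={}  OUT={}
  B1:  IN={}  OUT={d-d}
  B2:  IN={}  OUT={b-d}
  B3:  IN={b-d}  OUT={}
  B4:  IN={}  OUT={b*d}
  B5:  IN={b*d}  OUT={}
  B6:  IN={}  OUT={}
  B7:  IN={}  OUT={}
  B8:  IN={}  OUT={c-d}
  B9:  IN={}  OUT={}

Merge at B8: IN[B8] = OUT[B7] = {}
Applying B8's transfer function to that IN value gives OUT[B8] (row B8 above).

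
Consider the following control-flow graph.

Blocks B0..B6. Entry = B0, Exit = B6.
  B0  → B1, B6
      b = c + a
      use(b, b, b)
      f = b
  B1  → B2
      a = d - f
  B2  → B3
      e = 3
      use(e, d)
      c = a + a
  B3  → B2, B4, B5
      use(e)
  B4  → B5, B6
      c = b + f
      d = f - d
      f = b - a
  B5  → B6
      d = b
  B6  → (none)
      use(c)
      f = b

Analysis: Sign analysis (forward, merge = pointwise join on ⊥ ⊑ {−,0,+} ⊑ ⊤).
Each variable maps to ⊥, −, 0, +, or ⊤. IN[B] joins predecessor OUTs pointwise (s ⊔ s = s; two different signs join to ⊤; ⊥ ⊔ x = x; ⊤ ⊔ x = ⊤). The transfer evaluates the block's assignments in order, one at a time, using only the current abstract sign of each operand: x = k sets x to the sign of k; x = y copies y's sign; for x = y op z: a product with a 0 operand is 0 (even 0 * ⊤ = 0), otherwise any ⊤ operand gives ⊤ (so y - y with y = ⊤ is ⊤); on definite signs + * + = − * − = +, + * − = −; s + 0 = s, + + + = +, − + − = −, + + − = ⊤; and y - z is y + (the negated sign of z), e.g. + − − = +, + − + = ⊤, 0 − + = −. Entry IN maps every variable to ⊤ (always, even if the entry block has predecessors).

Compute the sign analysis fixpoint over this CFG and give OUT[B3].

Answer: {a: ⊤, b: ⊤, c: ⊤, d: ⊤, e: +, f: ⊤}

Working:
Fixpoint table:
  B0:  IN=(all ⊤)  OUT=(all ⊤)
  B1:  IN=(all ⊤)  OUT=(all ⊤)
  B2:  IN=(all ⊤)  OUT={e:+; rest ⊤}
  B3:  IN={e:+; rest ⊤}  OUT={e:+; rest ⊤}
  B4:  IN={e:+; rest ⊤}  OUT={e:+; rest ⊤}
  B5:  IN={e:+; rest ⊤}  OUT={e:+; rest ⊤}
  B6:  IN=(all ⊤)  OUT=(all ⊤)

Merge at B3: IN[B3] = OUT[B2] = {a: ⊤, b: ⊤, c: ⊤, d: ⊤, e: +, f: ⊤}
Applying B3's transfer function to that IN value gives OUT[B3] (row B3 above).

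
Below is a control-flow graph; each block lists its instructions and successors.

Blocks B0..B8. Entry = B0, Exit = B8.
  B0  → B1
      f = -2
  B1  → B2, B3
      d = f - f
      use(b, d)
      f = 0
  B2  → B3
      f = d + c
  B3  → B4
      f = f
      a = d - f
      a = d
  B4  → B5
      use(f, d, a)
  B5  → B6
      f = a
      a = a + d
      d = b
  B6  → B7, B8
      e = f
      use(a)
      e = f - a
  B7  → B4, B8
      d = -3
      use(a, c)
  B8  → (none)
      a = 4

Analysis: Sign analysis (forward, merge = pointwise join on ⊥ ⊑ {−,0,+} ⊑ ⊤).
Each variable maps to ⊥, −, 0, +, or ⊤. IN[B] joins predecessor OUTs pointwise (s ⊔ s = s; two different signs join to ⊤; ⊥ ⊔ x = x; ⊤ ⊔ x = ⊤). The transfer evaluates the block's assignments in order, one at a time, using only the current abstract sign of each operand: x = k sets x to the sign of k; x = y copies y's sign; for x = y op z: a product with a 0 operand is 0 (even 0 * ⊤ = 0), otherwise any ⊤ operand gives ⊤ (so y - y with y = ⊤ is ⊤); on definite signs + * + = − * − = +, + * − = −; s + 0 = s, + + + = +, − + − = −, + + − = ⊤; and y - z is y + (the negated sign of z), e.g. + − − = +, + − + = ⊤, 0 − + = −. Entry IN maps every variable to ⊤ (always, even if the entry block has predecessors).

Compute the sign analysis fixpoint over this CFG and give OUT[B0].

Fixpoint table:
  B0:   IN=(all ⊤)   OUT={f:-; rest ⊤}
  B1:   IN={f:-; rest ⊤}   OUT={f:0; rest ⊤}
  B2:   IN={f:0; rest ⊤}   OUT=(all ⊤)
  B3:   IN=(all ⊤)   OUT=(all ⊤)
  B4:   IN=(all ⊤)   OUT=(all ⊤)
  B5:   IN=(all ⊤)   OUT=(all ⊤)
  B6:   IN=(all ⊤)   OUT=(all ⊤)
  B7:   IN=(all ⊤)   OUT={d:-; rest ⊤}
  B8:   IN=(all ⊤)   OUT={a:+; rest ⊤}

B0 is the boundary node: IN[B0] = {a: ⊤, b: ⊤, c: ⊤, d: ⊤, e: ⊤, f: ⊤}
Applying B0's transfer function to that IN value gives OUT[B0] (row B0 above).

Answer: {a: ⊤, b: ⊤, c: ⊤, d: ⊤, e: ⊤, f: -}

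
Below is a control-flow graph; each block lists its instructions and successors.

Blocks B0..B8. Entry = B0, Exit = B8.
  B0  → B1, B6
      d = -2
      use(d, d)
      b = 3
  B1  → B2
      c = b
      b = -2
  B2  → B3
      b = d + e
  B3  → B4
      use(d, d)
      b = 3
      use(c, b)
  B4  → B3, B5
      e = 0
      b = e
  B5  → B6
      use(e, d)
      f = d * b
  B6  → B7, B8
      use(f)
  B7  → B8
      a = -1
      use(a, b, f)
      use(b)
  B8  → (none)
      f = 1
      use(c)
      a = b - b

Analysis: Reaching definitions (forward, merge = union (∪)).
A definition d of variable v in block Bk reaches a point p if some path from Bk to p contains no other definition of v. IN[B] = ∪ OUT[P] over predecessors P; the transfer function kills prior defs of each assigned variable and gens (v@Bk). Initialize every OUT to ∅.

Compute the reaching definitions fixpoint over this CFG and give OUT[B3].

Fixpoint table:
  B0:   IN={}   OUT={b@B0, d@B0}
  B1:   IN={b@B0, d@B0}   OUT={b@B1, c@B1, d@B0}
  B2:   IN={b@B1, c@B1, d@B0}   OUT={b@B2, c@B1, d@B0}
  B3:   IN={b@B2, b@B4, c@B1, d@B0, e@B4}   OUT={b@B3, c@B1, d@B0, e@B4}
  B4:   IN={b@B3, c@B1, d@B0, e@B4}   OUT={b@B4, c@B1, d@B0, e@B4}
  B5:   IN={b@B4, c@B1, d@B0, e@B4}   OUT={b@B4, c@B1, d@B0, e@B4, f@B5}
  B6:   IN={b@B0, b@B4, c@B1, d@B0, e@B4, f@B5}   OUT={b@B0, b@B4, c@B1, d@B0, e@B4, f@B5}
  B7:   IN={b@B0, b@B4, c@B1, d@B0, e@B4, f@B5}   OUT={a@B7, b@B0, b@B4, c@B1, d@B0, e@B4, f@B5}
  B8:   IN={a@B7, b@B0, b@B4, c@B1, d@B0, e@B4, f@B5}   OUT={a@B8, b@B0, b@B4, c@B1, d@B0, e@B4, f@B8}

Merge at B3: IN[B3] = OUT[B2] ⊔ OUT[B4] = {b@B2, b@B4, c@B1, d@B0, e@B4}
Applying B3's transfer function to that IN value gives OUT[B3] (row B3 above).

Answer: {b@B3, c@B1, d@B0, e@B4}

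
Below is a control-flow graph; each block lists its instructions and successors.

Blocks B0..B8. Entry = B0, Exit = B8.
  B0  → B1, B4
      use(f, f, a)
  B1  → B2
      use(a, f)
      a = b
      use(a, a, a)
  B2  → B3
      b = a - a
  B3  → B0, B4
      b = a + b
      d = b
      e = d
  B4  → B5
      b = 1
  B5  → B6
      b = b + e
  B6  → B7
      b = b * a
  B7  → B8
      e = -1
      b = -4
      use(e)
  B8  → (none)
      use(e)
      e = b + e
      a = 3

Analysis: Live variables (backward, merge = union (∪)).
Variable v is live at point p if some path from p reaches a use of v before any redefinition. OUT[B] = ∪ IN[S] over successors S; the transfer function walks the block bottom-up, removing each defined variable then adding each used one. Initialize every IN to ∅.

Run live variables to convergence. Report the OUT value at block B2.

Converged values:
  B0:   IN={a, b, e, f}   OUT={a, b, e, f}
  B1:   IN={a, b, f}   OUT={a, f}
  B2:   IN={a, f}   OUT={a, b, f}
  B3:   IN={a, b, f}   OUT={a, b, e, f}
  B4:   IN={a, e}   OUT={a, b, e}
  B5:   IN={a, b, e}   OUT={a, b}
  B6:   IN={a, b}   OUT={}
  B7:   IN={}   OUT={b, e}
  B8:   IN={b, e}   OUT={}

Merge at B2: OUT[B2] = IN[B3] = {a, b, f}

Answer: {a, b, f}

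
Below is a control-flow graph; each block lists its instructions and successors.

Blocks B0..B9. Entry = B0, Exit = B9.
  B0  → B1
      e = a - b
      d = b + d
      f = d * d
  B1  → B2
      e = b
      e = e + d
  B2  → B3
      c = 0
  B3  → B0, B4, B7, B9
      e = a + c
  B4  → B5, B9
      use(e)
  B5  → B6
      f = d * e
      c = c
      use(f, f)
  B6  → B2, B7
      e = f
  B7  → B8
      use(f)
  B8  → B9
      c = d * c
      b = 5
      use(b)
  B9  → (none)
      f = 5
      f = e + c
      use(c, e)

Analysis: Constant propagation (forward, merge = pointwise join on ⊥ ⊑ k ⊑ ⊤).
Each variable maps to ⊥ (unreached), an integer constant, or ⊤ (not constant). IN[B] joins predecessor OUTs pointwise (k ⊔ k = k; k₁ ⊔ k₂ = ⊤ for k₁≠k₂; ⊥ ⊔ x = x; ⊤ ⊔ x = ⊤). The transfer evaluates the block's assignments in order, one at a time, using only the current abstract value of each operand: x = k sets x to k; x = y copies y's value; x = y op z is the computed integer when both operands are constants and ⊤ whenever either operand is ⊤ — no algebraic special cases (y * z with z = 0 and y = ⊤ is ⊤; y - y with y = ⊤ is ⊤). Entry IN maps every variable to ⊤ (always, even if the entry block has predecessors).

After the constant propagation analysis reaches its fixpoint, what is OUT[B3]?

Converged values:
  B0: | IN=(all ⊤) | OUT=(all ⊤)
  B1: | IN=(all ⊤) | OUT=(all ⊤)
  B2: | IN=(all ⊤) | OUT={c:0; rest ⊤}
  B3: | IN={c:0; rest ⊤} | OUT={c:0; rest ⊤}
  B4: | IN={c:0; rest ⊤} | OUT={c:0; rest ⊤}
  B5: | IN={c:0; rest ⊤} | OUT={c:0; rest ⊤}
  B6: | IN={c:0; rest ⊤} | OUT={c:0; rest ⊤}
  B7: | IN={c:0; rest ⊤} | OUT={c:0; rest ⊤}
  B8: | IN={c:0; rest ⊤} | OUT={b:5; rest ⊤}
  B9: | IN=(all ⊤) | OUT=(all ⊤)

Merge at B3: IN[B3] = OUT[B2] = {a: ⊤, b: ⊤, c: 0, d: ⊤, e: ⊤, f: ⊤}
Applying B3's transfer function to that IN value gives OUT[B3] (row B3 above).

Answer: {a: ⊤, b: ⊤, c: 0, d: ⊤, e: ⊤, f: ⊤}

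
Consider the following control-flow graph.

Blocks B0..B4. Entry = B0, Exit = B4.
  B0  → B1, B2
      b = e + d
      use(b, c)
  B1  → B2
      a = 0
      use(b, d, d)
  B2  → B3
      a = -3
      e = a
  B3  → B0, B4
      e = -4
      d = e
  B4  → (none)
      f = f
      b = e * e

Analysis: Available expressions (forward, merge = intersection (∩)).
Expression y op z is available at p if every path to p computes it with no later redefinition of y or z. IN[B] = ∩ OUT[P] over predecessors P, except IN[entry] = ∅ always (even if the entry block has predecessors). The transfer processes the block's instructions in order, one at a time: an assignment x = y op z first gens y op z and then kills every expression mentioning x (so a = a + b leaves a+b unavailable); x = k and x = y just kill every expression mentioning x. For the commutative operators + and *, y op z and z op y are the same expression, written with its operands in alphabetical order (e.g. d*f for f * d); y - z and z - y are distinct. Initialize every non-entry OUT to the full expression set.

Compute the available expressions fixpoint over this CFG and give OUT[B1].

Answer: {d+e}

Trace:
Per-block solution:
  B0:   IN={}   OUT={d+e}
  B1:   IN={d+e}   OUT={d+e}
  B2:   IN={d+e}   OUT={}
  B3:   IN={}   OUT={}
  B4:   IN={}   OUT={e*e}

Merge at B1: IN[B1] = OUT[B0] = {d+e}
Applying B1's transfer function to that IN value gives OUT[B1] (row B1 above).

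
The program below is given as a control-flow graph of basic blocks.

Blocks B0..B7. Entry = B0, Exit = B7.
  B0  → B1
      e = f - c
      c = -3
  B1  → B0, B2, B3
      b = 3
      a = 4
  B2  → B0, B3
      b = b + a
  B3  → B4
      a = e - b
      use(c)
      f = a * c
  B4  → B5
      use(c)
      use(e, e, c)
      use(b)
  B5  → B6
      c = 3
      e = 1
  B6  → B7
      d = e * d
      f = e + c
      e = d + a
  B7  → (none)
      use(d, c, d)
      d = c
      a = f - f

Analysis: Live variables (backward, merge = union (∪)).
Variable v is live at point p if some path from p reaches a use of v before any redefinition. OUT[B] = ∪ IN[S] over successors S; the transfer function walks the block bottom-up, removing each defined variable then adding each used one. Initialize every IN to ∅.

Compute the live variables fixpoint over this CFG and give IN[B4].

Per-block solution:
  B0: | IN={c, d, f} | OUT={c, d, e, f}
  B1: | IN={c, d, e, f} | OUT={a, b, c, d, e, f}
  B2: | IN={a, b, c, d, e, f} | OUT={b, c, d, e, f}
  B3: | IN={b, c, d, e} | OUT={a, b, c, d, e}
  B4: | IN={a, b, c, d, e} | OUT={a, d}
  B5: | IN={a, d} | OUT={a, c, d, e}
  B6: | IN={a, c, d, e} | OUT={c, d, f}
  B7: | IN={c, d, f} | OUT={}

Merge at B4: OUT[B4] = IN[B5] = {a, d}
Applying B4's transfer function to that OUT value gives IN[B4] (row B4 above).

Answer: {a, b, c, d, e}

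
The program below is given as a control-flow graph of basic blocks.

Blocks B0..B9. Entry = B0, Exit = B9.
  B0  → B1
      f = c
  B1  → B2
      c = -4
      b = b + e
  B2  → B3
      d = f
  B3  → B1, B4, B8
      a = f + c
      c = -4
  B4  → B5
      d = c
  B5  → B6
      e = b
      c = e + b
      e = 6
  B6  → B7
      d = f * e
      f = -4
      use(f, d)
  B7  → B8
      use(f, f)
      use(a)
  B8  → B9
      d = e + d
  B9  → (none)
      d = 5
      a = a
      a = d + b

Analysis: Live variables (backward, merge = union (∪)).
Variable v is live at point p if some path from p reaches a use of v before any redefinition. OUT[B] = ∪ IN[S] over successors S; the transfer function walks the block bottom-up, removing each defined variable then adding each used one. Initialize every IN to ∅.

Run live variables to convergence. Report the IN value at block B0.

Answer: {b, c, e}

Derivation:
Converged values:
  B0:  IN={b, c, e}  OUT={b, e, f}
  B1:  IN={b, e, f}  OUT={b, c, e, f}
  B2:  IN={b, c, e, f}  OUT={b, c, d, e, f}
  B3:  IN={b, c, d, e, f}  OUT={a, b, c, d, e, f}
  B4:  IN={a, b, c, f}  OUT={a, b, f}
  B5:  IN={a, b, f}  OUT={a, b, e, f}
  B6:  IN={a, b, e, f}  OUT={a, b, d, e, f}
  B7:  IN={a, b, d, e, f}  OUT={a, b, d, e}
  B8:  IN={a, b, d, e}  OUT={a, b}
  B9:  IN={a, b}  OUT={}

Merge at B0: OUT[B0] = IN[B1] = {b, e, f}
Applying B0's transfer function to that OUT value gives IN[B0] (row B0 above).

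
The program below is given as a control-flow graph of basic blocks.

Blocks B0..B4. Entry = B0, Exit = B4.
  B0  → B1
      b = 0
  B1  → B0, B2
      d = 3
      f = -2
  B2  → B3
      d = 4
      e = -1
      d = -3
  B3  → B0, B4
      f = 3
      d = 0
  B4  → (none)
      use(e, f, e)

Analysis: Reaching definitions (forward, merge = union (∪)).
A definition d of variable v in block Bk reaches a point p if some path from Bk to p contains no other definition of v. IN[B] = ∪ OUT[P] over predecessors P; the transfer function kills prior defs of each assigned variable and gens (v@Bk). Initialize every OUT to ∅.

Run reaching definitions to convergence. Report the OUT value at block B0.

Answer: {b@B0, d@B1, d@B3, e@B2, f@B1, f@B3}

Working:
Fixpoint table:
  B0:  IN={b@B0, d@B1, d@B3, e@B2, f@B1, f@B3}  OUT={b@B0, d@B1, d@B3, e@B2, f@B1, f@B3}
  B1:  IN={b@B0, d@B1, d@B3, e@B2, f@B1, f@B3}  OUT={b@B0, d@B1, e@B2, f@B1}
  B2:  IN={b@B0, d@B1, e@B2, f@B1}  OUT={b@B0, d@B2, e@B2, f@B1}
  B3:  IN={b@B0, d@B2, e@B2, f@B1}  OUT={b@B0, d@B3, e@B2, f@B3}
  B4:  IN={b@B0, d@B3, e@B2, f@B3}  OUT={b@B0, d@B3, e@B2, f@B3}

Merge at B0 (entry node, so the boundary value {} is joined with the incoming edge(s)): IN[B0] = {} ⊔ OUT[B1] ⊔ OUT[B3] = {b@B0, d@B1, d@B3, e@B2, f@B1, f@B3}
Applying B0's transfer function to that IN value gives OUT[B0] (row B0 above).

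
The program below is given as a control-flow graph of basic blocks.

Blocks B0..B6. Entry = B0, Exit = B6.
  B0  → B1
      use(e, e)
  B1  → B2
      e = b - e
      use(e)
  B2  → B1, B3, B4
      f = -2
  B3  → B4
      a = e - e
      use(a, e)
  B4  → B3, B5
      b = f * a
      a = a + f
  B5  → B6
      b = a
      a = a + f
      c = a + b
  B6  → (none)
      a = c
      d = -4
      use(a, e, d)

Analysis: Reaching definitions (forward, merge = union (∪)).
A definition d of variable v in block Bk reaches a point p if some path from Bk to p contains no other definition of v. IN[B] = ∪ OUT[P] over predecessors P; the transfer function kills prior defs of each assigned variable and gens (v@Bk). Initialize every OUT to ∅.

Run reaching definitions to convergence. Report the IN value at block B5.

Converged values:
  B0:   IN={}   OUT={}
  B1:   IN={e@B1, f@B2}   OUT={e@B1, f@B2}
  B2:   IN={e@B1, f@B2}   OUT={e@B1, f@B2}
  B3:   IN={a@B4, b@B4, e@B1, f@B2}   OUT={a@B3, b@B4, e@B1, f@B2}
  B4:   IN={a@B3, b@B4, e@B1, f@B2}   OUT={a@B4, b@B4, e@B1, f@B2}
  B5:   IN={a@B4, b@B4, e@B1, f@B2}   OUT={a@B5, b@B5, c@B5, e@B1, f@B2}
  B6:   IN={a@B5, b@B5, c@B5, e@B1, f@B2}   OUT={a@B6, b@B5, c@B5, d@B6, e@B1, f@B2}

Merge at B5: IN[B5] = OUT[B4] = {a@B4, b@B4, e@B1, f@B2}

Answer: {a@B4, b@B4, e@B1, f@B2}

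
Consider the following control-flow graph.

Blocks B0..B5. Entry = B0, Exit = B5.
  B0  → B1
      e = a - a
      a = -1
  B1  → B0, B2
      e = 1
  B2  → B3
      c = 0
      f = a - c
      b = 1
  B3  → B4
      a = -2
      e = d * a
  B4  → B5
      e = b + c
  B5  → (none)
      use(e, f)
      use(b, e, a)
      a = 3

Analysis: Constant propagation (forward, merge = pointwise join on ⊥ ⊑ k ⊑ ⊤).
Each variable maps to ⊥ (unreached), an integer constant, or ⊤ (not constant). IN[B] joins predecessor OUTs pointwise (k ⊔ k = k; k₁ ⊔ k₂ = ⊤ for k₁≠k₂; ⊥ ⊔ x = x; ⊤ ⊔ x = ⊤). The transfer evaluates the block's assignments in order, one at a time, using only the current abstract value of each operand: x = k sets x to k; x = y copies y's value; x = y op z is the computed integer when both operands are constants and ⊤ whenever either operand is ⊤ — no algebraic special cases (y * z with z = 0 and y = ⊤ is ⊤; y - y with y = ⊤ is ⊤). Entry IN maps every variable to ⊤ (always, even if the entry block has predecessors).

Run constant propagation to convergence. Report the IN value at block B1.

Answer: {a: -1, b: ⊤, c: ⊤, d: ⊤, e: ⊤, f: ⊤}

Working:
Converged values:
  B0:   IN=(all ⊤)   OUT={a:-1; rest ⊤}
  B1:   IN={a:-1; rest ⊤}   OUT={a:-1, e:1; rest ⊤}
  B2:   IN={a:-1, e:1; rest ⊤}   OUT={a:-1, b:1, c:0, e:1, f:-1; rest ⊤}
  B3:   IN={a:-1, b:1, c:0, e:1, f:-1; rest ⊤}   OUT={a:-2, b:1, c:0, f:-1; rest ⊤}
  B4:   IN={a:-2, b:1, c:0, f:-1; rest ⊤}   OUT={a:-2, b:1, c:0, e:1, f:-1; rest ⊤}
  B5:   IN={a:-2, b:1, c:0, e:1, f:-1; rest ⊤}   OUT={a:3, b:1, c:0, e:1, f:-1; rest ⊤}

Merge at B1: IN[B1] = OUT[B0] = {a: -1, b: ⊤, c: ⊤, d: ⊤, e: ⊤, f: ⊤}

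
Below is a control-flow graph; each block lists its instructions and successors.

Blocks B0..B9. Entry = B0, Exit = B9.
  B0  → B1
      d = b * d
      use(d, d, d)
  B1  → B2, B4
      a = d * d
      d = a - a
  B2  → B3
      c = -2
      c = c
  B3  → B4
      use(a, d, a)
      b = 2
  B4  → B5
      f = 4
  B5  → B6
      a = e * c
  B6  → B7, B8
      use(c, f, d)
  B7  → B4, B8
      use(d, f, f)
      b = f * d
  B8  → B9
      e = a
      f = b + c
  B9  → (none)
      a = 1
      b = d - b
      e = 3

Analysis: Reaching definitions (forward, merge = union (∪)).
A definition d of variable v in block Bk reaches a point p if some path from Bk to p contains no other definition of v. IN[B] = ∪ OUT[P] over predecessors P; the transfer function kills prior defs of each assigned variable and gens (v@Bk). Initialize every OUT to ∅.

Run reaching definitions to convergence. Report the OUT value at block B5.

Fixpoint table:
  B0:  IN={}  OUT={d@B0}
  B1:  IN={d@B0}  OUT={a@B1, d@B1}
  B2:  IN={a@B1, d@B1}  OUT={a@B1, c@B2, d@B1}
  B3:  IN={a@B1, c@B2, d@B1}  OUT={a@B1, b@B3, c@B2, d@B1}
  B4:  IN={a@B1, a@B5, b@B3, b@B7, c@B2, d@B1, f@B4}  OUT={a@B1, a@B5, b@B3, b@B7, c@B2, d@B1, f@B4}
  B5:  IN={a@B1, a@B5, b@B3, b@B7, c@B2, d@B1, f@B4}  OUT={a@B5, b@B3, b@B7, c@B2, d@B1, f@B4}
  B6:  IN={a@B5, b@B3, b@B7, c@B2, d@B1, f@B4}  OUT={a@B5, b@B3, b@B7, c@B2, d@B1, f@B4}
  B7:  IN={a@B5, b@B3, b@B7, c@B2, d@B1, f@B4}  OUT={a@B5, b@B7, c@B2, d@B1, f@B4}
  B8:  IN={a@B5, b@B3, b@B7, c@B2, d@B1, f@B4}  OUT={a@B5, b@B3, b@B7, c@B2, d@B1, e@B8, f@B8}
  B9:  IN={a@B5, b@B3, b@B7, c@B2, d@B1, e@B8, f@B8}  OUT={a@B9, b@B9, c@B2, d@B1, e@B9, f@B8}

Merge at B5: IN[B5] = OUT[B4] = {a@B1, a@B5, b@B3, b@B7, c@B2, d@B1, f@B4}
Applying B5's transfer function to that IN value gives OUT[B5] (row B5 above).

Answer: {a@B5, b@B3, b@B7, c@B2, d@B1, f@B4}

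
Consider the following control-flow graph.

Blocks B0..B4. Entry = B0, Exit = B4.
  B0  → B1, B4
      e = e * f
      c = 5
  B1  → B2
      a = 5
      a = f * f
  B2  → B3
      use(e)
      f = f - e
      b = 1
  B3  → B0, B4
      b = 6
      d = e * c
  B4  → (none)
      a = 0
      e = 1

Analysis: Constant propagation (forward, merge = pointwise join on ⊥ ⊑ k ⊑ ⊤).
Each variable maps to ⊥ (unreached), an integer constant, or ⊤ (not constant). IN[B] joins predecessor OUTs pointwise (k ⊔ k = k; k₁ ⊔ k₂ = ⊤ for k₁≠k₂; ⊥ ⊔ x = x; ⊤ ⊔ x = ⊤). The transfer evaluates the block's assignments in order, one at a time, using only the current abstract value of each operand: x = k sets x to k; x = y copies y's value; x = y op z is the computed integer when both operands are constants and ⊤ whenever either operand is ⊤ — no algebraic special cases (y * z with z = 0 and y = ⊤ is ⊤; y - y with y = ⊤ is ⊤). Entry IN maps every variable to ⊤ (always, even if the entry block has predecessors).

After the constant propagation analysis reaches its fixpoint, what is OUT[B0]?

Per-block solution:
  B0: | IN=(all ⊤) | OUT={c:5; rest ⊤}
  B1: | IN={c:5; rest ⊤} | OUT={c:5; rest ⊤}
  B2: | IN={c:5; rest ⊤} | OUT={b:1, c:5; rest ⊤}
  B3: | IN={b:1, c:5; rest ⊤} | OUT={b:6, c:5; rest ⊤}
  B4: | IN={c:5; rest ⊤} | OUT={a:0, c:5, e:1; rest ⊤}

Merge at B0 (entry node, so the boundary value (all ⊤) is joined with the incoming edge(s)): IN[B0] = (all ⊤) ⊔ OUT[B3] = {a: ⊤, b: ⊤, c: ⊤, d: ⊤, e: ⊤, f: ⊤}
Applying B0's transfer function to that IN value gives OUT[B0] (row B0 above).

Answer: {a: ⊤, b: ⊤, c: 5, d: ⊤, e: ⊤, f: ⊤}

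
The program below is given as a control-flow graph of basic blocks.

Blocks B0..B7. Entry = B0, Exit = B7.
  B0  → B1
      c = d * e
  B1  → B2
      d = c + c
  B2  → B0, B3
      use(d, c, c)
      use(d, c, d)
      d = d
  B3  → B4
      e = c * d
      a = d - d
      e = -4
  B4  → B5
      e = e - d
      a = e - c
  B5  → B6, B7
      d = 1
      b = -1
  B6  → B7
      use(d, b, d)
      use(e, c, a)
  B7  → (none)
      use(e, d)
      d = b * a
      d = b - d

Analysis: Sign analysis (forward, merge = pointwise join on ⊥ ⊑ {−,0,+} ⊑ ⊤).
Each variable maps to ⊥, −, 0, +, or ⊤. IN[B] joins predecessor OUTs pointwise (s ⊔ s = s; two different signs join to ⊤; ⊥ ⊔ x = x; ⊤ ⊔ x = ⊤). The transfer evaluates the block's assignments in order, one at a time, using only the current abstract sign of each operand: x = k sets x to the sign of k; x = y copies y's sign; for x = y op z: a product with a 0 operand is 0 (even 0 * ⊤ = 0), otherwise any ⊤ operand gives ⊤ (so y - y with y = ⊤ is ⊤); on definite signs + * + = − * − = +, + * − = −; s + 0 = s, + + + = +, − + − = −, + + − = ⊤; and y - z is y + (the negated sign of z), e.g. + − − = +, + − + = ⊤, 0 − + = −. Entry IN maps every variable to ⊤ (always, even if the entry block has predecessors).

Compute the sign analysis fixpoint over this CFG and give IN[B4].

Answer: {a: ⊤, b: ⊤, c: ⊤, d: ⊤, e: -, f: ⊤}

Trace:
Per-block solution:
  B0:  IN=(all ⊤)  OUT=(all ⊤)
  B1:  IN=(all ⊤)  OUT=(all ⊤)
  B2:  IN=(all ⊤)  OUT=(all ⊤)
  B3:  IN=(all ⊤)  OUT={e:-; rest ⊤}
  B4:  IN={e:-; rest ⊤}  OUT=(all ⊤)
  B5:  IN=(all ⊤)  OUT={b:-, d:+; rest ⊤}
  B6:  IN={b:-, d:+; rest ⊤}  OUT={b:-, d:+; rest ⊤}
  B7:  IN={b:-, d:+; rest ⊤}  OUT={b:-; rest ⊤}

Merge at B4: IN[B4] = OUT[B3] = {a: ⊤, b: ⊤, c: ⊤, d: ⊤, e: -, f: ⊤}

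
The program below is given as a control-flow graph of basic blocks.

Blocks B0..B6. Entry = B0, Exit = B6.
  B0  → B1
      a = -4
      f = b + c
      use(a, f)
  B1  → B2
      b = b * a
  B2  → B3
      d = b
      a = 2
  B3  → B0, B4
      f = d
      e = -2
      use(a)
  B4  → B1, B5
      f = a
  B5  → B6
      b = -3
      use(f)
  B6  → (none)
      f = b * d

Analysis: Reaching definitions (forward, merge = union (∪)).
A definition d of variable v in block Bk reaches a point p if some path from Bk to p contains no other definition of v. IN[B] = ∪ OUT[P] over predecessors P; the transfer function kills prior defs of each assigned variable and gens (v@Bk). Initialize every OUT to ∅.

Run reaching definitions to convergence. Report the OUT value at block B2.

Answer: {a@B2, b@B1, d@B2, e@B3, f@B0, f@B4}

Trace:
Converged values:
  B0:   IN={a@B2, b@B1, d@B2, e@B3, f@B3}   OUT={a@B0, b@B1, d@B2, e@B3, f@B0}
  B1:   IN={a@B0, a@B2, b@B1, d@B2, e@B3, f@B0, f@B4}   OUT={a@B0, a@B2, b@B1, d@B2, e@B3, f@B0, f@B4}
  B2:   IN={a@B0, a@B2, b@B1, d@B2, e@B3, f@B0, f@B4}   OUT={a@B2, b@B1, d@B2, e@B3, f@B0, f@B4}
  B3:   IN={a@B2, b@B1, d@B2, e@B3, f@B0, f@B4}   OUT={a@B2, b@B1, d@B2, e@B3, f@B3}
  B4:   IN={a@B2, b@B1, d@B2, e@B3, f@B3}   OUT={a@B2, b@B1, d@B2, e@B3, f@B4}
  B5:   IN={a@B2, b@B1, d@B2, e@B3, f@B4}   OUT={a@B2, b@B5, d@B2, e@B3, f@B4}
  B6:   IN={a@B2, b@B5, d@B2, e@B3, f@B4}   OUT={a@B2, b@B5, d@B2, e@B3, f@B6}

Merge at B2: IN[B2] = OUT[B1] = {a@B0, a@B2, b@B1, d@B2, e@B3, f@B0, f@B4}
Applying B2's transfer function to that IN value gives OUT[B2] (row B2 above).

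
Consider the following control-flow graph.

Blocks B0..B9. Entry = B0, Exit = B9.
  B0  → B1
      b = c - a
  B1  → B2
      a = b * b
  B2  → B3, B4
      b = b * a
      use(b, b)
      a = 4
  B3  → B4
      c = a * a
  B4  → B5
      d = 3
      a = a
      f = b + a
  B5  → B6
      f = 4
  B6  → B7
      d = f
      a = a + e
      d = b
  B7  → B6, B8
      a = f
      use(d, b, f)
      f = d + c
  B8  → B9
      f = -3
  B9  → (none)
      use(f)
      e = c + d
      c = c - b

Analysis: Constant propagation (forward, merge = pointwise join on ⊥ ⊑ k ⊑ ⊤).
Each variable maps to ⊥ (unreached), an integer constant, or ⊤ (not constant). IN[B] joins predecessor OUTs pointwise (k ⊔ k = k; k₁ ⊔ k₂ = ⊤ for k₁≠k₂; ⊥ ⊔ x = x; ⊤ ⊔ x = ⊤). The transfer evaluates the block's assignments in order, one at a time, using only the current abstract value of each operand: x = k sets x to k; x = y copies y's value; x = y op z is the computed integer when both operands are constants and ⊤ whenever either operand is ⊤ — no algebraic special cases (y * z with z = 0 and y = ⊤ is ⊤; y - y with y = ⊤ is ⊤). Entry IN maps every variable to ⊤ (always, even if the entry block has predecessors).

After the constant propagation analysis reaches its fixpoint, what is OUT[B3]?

Answer: {a: 4, b: ⊤, c: 16, d: ⊤, e: ⊤, f: ⊤}

Working:
Fixpoint table:
  B0:  IN=(all ⊤)  OUT=(all ⊤)
  B1:  IN=(all ⊤)  OUT=(all ⊤)
  B2:  IN=(all ⊤)  OUT={a:4; rest ⊤}
  B3:  IN={a:4; rest ⊤}  OUT={a:4, c:16; rest ⊤}
  B4:  IN={a:4; rest ⊤}  OUT={a:4, d:3; rest ⊤}
  B5:  IN={a:4, d:3; rest ⊤}  OUT={a:4, d:3, f:4; rest ⊤}
  B6:  IN=(all ⊤)  OUT=(all ⊤)
  B7:  IN=(all ⊤)  OUT=(all ⊤)
  B8:  IN=(all ⊤)  OUT={f:-3; rest ⊤}
  B9:  IN={f:-3; rest ⊤}  OUT={f:-3; rest ⊤}

Merge at B3: IN[B3] = OUT[B2] = {a: 4, b: ⊤, c: ⊤, d: ⊤, e: ⊤, f: ⊤}
Applying B3's transfer function to that IN value gives OUT[B3] (row B3 above).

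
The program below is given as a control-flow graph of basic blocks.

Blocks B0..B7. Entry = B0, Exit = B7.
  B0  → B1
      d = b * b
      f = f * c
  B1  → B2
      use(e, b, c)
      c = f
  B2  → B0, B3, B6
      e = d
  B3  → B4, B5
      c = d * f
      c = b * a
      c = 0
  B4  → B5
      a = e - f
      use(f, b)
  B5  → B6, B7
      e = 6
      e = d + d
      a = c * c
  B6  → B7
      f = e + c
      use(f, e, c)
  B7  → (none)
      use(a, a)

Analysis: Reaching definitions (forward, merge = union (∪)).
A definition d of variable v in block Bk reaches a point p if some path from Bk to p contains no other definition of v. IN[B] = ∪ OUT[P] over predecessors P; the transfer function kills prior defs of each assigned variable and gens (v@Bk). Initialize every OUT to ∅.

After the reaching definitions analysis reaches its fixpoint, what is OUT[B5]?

Fixpoint table:
  B0: | IN={c@B1, d@B0, e@B2, f@B0} | OUT={c@B1, d@B0, e@B2, f@B0}
  B1: | IN={c@B1, d@B0, e@B2, f@B0} | OUT={c@B1, d@B0, e@B2, f@B0}
  B2: | IN={c@B1, d@B0, e@B2, f@B0} | OUT={c@B1, d@B0, e@B2, f@B0}
  B3: | IN={c@B1, d@B0, e@B2, f@B0} | OUT={c@B3, d@B0, e@B2, f@B0}
  B4: | IN={c@B3, d@B0, e@B2, f@B0} | OUT={a@B4, c@B3, d@B0, e@B2, f@B0}
  B5: | IN={a@B4, c@B3, d@B0, e@B2, f@B0} | OUT={a@B5, c@B3, d@B0, e@B5, f@B0}
  B6: | IN={a@B5, c@B1, c@B3, d@B0, e@B2, e@B5, f@B0} | OUT={a@B5, c@B1, c@B3, d@B0, e@B2, e@B5, f@B6}
  B7: | IN={a@B5, c@B1, c@B3, d@B0, e@B2, e@B5, f@B0, f@B6} | OUT={a@B5, c@B1, c@B3, d@B0, e@B2, e@B5, f@B0, f@B6}

Merge at B5: IN[B5] = OUT[B3] ⊔ OUT[B4] = {a@B4, c@B3, d@B0, e@B2, f@B0}
Applying B5's transfer function to that IN value gives OUT[B5] (row B5 above).

Answer: {a@B5, c@B3, d@B0, e@B5, f@B0}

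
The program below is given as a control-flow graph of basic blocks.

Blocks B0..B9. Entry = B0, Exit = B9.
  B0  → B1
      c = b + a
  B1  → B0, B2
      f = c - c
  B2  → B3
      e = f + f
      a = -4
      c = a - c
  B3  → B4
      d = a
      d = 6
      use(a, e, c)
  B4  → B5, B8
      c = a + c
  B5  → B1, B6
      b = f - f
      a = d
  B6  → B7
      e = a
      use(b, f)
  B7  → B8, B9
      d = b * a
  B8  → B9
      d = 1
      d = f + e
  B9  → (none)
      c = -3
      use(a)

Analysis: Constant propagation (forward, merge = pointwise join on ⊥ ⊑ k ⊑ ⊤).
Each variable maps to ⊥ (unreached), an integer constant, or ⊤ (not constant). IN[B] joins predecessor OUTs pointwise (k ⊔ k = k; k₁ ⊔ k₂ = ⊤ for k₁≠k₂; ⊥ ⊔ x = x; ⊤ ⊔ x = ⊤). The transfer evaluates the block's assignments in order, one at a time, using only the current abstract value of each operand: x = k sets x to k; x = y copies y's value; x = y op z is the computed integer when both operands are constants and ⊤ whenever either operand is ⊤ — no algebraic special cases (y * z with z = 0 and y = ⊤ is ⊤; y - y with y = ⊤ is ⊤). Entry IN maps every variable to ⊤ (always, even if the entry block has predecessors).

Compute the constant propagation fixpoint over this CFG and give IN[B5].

Fixpoint table:
  B0:   IN=(all ⊤)   OUT=(all ⊤)
  B1:   IN=(all ⊤)   OUT=(all ⊤)
  B2:   IN=(all ⊤)   OUT={a:-4; rest ⊤}
  B3:   IN={a:-4; rest ⊤}   OUT={a:-4, d:6; rest ⊤}
  B4:   IN={a:-4, d:6; rest ⊤}   OUT={a:-4, d:6; rest ⊤}
  B5:   IN={a:-4, d:6; rest ⊤}   OUT={a:6, d:6; rest ⊤}
  B6:   IN={a:6, d:6; rest ⊤}   OUT={a:6, d:6, e:6; rest ⊤}
  B7:   IN={a:6, d:6, e:6; rest ⊤}   OUT={a:6, e:6; rest ⊤}
  B8:   IN=(all ⊤)   OUT=(all ⊤)
  B9:   IN=(all ⊤)   OUT={c:-3; rest ⊤}

Merge at B5: IN[B5] = OUT[B4] = {a: -4, b: ⊤, c: ⊤, d: 6, e: ⊤, f: ⊤}

Answer: {a: -4, b: ⊤, c: ⊤, d: 6, e: ⊤, f: ⊤}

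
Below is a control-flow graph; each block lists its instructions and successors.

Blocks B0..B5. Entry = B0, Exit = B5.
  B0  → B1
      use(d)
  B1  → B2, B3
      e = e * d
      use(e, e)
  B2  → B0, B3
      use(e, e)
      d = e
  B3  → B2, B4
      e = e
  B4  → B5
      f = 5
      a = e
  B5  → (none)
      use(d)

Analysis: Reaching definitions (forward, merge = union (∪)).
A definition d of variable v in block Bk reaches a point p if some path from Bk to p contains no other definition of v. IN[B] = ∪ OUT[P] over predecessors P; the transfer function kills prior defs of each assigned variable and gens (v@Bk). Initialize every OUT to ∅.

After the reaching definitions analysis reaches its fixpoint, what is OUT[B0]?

Converged values:
  B0:   IN={d@B2, e@B1, e@B3}   OUT={d@B2, e@B1, e@B3}
  B1:   IN={d@B2, e@B1, e@B3}   OUT={d@B2, e@B1}
  B2:   IN={d@B2, e@B1, e@B3}   OUT={d@B2, e@B1, e@B3}
  B3:   IN={d@B2, e@B1, e@B3}   OUT={d@B2, e@B3}
  B4:   IN={d@B2, e@B3}   OUT={a@B4, d@B2, e@B3, f@B4}
  B5:   IN={a@B4, d@B2, e@B3, f@B4}   OUT={a@B4, d@B2, e@B3, f@B4}

Merge at B0 (entry node, so the boundary value {} is joined with the incoming edge(s)): IN[B0] = {} ⊔ OUT[B2] = {d@B2, e@B1, e@B3}
Applying B0's transfer function to that IN value gives OUT[B0] (row B0 above).

Answer: {d@B2, e@B1, e@B3}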